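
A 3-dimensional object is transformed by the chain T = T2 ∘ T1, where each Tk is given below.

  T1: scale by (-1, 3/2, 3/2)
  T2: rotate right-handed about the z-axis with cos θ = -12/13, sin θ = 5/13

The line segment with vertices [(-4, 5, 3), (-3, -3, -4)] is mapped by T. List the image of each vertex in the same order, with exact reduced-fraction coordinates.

image vertices: (-171/26, -70/13, 9/2), (-27/26, 69/13, -6)

T1 scale by (-1, 3/2, 3/2): (-4, 5, 3) → (4, 15/2, 9/2); (-3, -3, -4) → (3, -9/2, -6)
T2 rotate right-handed about the z-axis with cos θ = -12/13, sin θ = 5/13: (4, 15/2, 9/2) → (-171/26, -70/13, 9/2); (3, -9/2, -6) → (-27/26, 69/13, -6)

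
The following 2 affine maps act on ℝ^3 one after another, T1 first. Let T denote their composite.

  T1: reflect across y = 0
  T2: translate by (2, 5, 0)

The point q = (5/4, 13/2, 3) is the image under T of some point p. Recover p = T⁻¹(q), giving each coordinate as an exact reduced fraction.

p = (-3/4, -3/2, 3)

T1 = [1 0 0 0; 0 -1 0 0; 0 0 1 0; 0 0 0 1]
T2·T1 = [1 0 0 2; 0 -1 0 5; 0 0 1 0; 0 0 0 1]
det M = -1; M⁻¹ = [1 0 0 -2; 0 -1 0 5; 0 0 1 0; 0 0 0 1]
M⁻¹ · (5/4, 13/2, 3)ᵀ = (-3/4, -3/2, 3)ᵀ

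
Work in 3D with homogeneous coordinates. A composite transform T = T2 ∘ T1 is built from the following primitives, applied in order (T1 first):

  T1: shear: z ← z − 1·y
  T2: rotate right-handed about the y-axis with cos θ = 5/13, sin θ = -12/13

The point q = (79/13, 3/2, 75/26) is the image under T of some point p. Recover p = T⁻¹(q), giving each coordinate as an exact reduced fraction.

T1 = [1 0 0 0; 0 1 0 0; 0 -1 1 0; 0 0 0 1]
T2·T1 = [5/13 12/13 -12/13 0; 0 1 0 0; 12/13 -5/13 5/13 0; 0 0 0 1]
det M = 1; M⁻¹ = [5/13 0 12/13 0; 0 1 0 0; -12/13 1 5/13 0; 0 0 0 1]
M⁻¹ · (79/13, 3/2, 75/26)ᵀ = (5, 3/2, -3)ᵀ

p = (5, 3/2, -3)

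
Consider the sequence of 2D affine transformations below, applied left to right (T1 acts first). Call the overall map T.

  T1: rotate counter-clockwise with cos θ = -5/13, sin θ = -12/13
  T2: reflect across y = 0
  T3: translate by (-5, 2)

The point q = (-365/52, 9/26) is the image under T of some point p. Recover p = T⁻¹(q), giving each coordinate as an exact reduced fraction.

p = (-3/4, -5/2)

T1 = [-5/13 12/13 0; -12/13 -5/13 0; 0 0 1]
T2·T1 = [-5/13 12/13 0; 12/13 5/13 0; 0 0 1]
T3·…·T1 = [-5/13 12/13 -5; 12/13 5/13 2; 0 0 1]
det M = -1; M⁻¹ = [-5/13 12/13 -49/13; 12/13 5/13 50/13; 0 0 1]
M⁻¹ · (-365/52, 9/26)ᵀ = (-3/4, -5/2)ᵀ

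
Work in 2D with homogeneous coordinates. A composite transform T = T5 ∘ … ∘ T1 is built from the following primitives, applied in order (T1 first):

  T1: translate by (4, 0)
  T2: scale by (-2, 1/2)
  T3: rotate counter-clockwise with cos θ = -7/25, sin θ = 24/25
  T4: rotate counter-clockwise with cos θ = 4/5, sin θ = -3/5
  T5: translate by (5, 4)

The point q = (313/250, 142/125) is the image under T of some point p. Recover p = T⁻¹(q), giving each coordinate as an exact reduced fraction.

T1 = [1 0 4; 0 1 0; 0 0 1]
T2·T1 = [-2 0 -8; 0 1/2 0; 0 0 1]
T3·…·T1 = [14/25 -12/25 56/25; -48/25 -7/50 -192/25; 0 0 1]
T4·…·T1 = [-88/125 -117/250 -352/125; -234/125 22/125 -936/125; 0 0 1]
T5·…·T1 = [-88/125 -117/250 273/125; -234/125 22/125 -436/125; 0 0 1]
det M = -1; M⁻¹ = [-22/125 -117/250 -156/125; -234/125 88/125 818/125; 0 0 1]
M⁻¹ · (313/250, 142/125)ᵀ = (-2, 5)ᵀ

p = (-2, 5)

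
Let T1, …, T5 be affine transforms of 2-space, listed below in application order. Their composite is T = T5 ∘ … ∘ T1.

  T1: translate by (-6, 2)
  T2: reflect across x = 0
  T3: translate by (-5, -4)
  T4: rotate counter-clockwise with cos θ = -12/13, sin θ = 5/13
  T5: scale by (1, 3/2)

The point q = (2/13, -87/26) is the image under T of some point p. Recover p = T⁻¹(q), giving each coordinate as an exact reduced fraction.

T1 = [1 0 -6; 0 1 2; 0 0 1]
T2·T1 = [-1 0 6; 0 1 2; 0 0 1]
T3·…·T1 = [-1 0 1; 0 1 -2; 0 0 1]
T4·…·T1 = [12/13 -5/13 -2/13; -5/13 -12/13 29/13; 0 0 1]
T5·…·T1 = [12/13 -5/13 -2/13; -15/26 -18/13 87/26; 0 0 1]
det M = -3/2; M⁻¹ = [12/13 -10/39 1; -5/13 -8/13 2; 0 0 1]
M⁻¹ · (2/13, -87/26)ᵀ = (2, 4)ᵀ

p = (2, 4)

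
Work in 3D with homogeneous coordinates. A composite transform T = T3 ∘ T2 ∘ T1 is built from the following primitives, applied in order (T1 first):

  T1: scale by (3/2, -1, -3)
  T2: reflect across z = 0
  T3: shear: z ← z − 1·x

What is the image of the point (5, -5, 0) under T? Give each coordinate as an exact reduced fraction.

T(p) = (15/2, 5, -15/2)

T1 scale by (3/2, -1, -3): (5, -5, 0) → (15/2, 5, 0)
T2 reflect across z = 0: (15/2, 5, 0) → (15/2, 5, 0)
T3 shear: z ← z − 1·x: (15/2, 5, 0) → (15/2, 5, -15/2)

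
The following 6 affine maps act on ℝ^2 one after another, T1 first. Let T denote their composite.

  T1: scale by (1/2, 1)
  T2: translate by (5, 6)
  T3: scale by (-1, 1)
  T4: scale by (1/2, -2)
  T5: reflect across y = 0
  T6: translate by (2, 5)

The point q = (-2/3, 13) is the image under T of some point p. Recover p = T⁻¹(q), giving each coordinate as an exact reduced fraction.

T1 = [1/2 0 0; 0 1 0; 0 0 1]
T2·T1 = [1/2 0 5; 0 1 6; 0 0 1]
T3·…·T1 = [-1/2 0 -5; 0 1 6; 0 0 1]
T4·…·T1 = [-1/4 0 -5/2; 0 -2 -12; 0 0 1]
T5·…·T1 = [-1/4 0 -5/2; 0 2 12; 0 0 1]
T6·…·T1 = [-1/4 0 -1/2; 0 2 17; 0 0 1]
det M = -1/2; M⁻¹ = [-4 0 -2; 0 1/2 -17/2; 0 0 1]
M⁻¹ · (-2/3, 13)ᵀ = (2/3, -2)ᵀ

p = (2/3, -2)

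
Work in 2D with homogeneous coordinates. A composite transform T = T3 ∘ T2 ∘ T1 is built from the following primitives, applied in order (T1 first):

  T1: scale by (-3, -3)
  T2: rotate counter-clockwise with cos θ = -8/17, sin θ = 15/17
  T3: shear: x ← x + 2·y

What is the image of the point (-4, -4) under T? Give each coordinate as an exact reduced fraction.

T(p) = (-108/17, 84/17)

T1 scale by (-3, -3): (-4, -4) → (12, 12)
T2 rotate counter-clockwise with cos θ = -8/17, sin θ = 15/17: (12, 12) → (-276/17, 84/17)
T3 shear: x ← x + 2·y: (-276/17, 84/17) → (-108/17, 84/17)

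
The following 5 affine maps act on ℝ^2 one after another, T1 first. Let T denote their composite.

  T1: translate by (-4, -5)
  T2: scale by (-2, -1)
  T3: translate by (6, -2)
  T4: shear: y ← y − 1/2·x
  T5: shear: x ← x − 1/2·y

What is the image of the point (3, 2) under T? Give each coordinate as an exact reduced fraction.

T1 translate by (-4, -5): (3, 2) → (-1, -3)
T2 scale by (-2, -1): (-1, -3) → (2, 3)
T3 translate by (6, -2): (2, 3) → (8, 1)
T4 shear: y ← y − 1/2·x: (8, 1) → (8, -3)
T5 shear: x ← x − 1/2·y: (8, -3) → (19/2, -3)

T(p) = (19/2, -3)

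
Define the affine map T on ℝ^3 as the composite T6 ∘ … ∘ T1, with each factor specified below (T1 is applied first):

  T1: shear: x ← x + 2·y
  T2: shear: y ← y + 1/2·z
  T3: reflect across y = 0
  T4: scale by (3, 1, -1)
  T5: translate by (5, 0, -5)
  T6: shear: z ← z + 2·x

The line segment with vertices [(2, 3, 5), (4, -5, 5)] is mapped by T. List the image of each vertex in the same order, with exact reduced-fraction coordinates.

image vertices: (29, -11/2, 48), (-13, 5/2, -36)

T1 shear: x ← x + 2·y: (2, 3, 5) → (8, 3, 5); (4, -5, 5) → (-6, -5, 5)
T2 shear: y ← y + 1/2·z: (8, 3, 5) → (8, 11/2, 5); (-6, -5, 5) → (-6, -5/2, 5)
T3 reflect across y = 0: (8, 11/2, 5) → (8, -11/2, 5); (-6, -5/2, 5) → (-6, 5/2, 5)
T4 scale by (3, 1, -1): (8, -11/2, 5) → (24, -11/2, -5); (-6, 5/2, 5) → (-18, 5/2, -5)
T5 translate by (5, 0, -5): (24, -11/2, -5) → (29, -11/2, -10); (-18, 5/2, -5) → (-13, 5/2, -10)
T6 shear: z ← z + 2·x: (29, -11/2, -10) → (29, -11/2, 48); (-13, 5/2, -10) → (-13, 5/2, -36)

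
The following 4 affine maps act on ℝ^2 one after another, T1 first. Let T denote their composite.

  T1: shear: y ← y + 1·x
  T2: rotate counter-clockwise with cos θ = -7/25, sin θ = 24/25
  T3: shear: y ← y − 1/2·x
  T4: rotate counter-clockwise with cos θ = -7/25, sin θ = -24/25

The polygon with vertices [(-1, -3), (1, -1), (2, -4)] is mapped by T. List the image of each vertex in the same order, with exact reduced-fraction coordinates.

T1 shear: y ← y + 1·x: (-1, -3) → (-1, -4); (1, -1) → (1, 0); (2, -4) → (2, -2)
T2 rotate counter-clockwise with cos θ = -7/25, sin θ = 24/25: (-1, -4) → (103/25, 4/25); (1, 0) → (-7/25, 24/25); (2, -2) → (34/25, 62/25)
T3 shear: y ← y − 1/2·x: (103/25, 4/25) → (103/25, -19/10); (-7/25, 24/25) → (-7/25, 11/10); (34/25, 62/25) → (34/25, 9/5)
T4 rotate counter-clockwise with cos θ = -7/25, sin θ = -24/25: (103/25, -19/10) → (-1861/625, -4279/1250); (-7/25, 11/10) → (709/625, -49/1250); (34/25, 9/5) → (842/625, -1131/625)

image vertices: (-1861/625, -4279/1250), (709/625, -49/1250), (842/625, -1131/625)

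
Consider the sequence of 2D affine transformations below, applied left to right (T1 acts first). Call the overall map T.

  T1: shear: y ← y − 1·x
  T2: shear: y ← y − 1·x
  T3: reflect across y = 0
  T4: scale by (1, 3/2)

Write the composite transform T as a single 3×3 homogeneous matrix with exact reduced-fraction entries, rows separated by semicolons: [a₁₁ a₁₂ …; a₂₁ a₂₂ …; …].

T1 = [1 0 0; -1 1 0; 0 0 1]
T2·T1 = [1 0 0; -2 1 0; 0 0 1]
T3·…·T1 = [1 0 0; 2 -1 0; 0 0 1]
T4·…·T1 = [1 0 0; 3 -3/2 0; 0 0 1]

T = [1 0 0; 3 -3/2 0; 0 0 1]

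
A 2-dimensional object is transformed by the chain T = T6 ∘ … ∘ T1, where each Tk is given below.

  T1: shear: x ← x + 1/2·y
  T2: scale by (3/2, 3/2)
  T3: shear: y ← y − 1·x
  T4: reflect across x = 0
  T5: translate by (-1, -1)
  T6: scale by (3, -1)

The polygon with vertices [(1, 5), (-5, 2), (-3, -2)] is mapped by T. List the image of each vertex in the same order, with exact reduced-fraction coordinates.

T1 shear: x ← x + 1/2·y: (1, 5) → (7/2, 5); (-5, 2) → (-4, 2); (-3, -2) → (-4, -2)
T2 scale by (3/2, 3/2): (7/2, 5) → (21/4, 15/2); (-4, 2) → (-6, 3); (-4, -2) → (-6, -3)
T3 shear: y ← y − 1·x: (21/4, 15/2) → (21/4, 9/4); (-6, 3) → (-6, 9); (-6, -3) → (-6, 3)
T4 reflect across x = 0: (21/4, 9/4) → (-21/4, 9/4); (-6, 9) → (6, 9); (-6, 3) → (6, 3)
T5 translate by (-1, -1): (-21/4, 9/4) → (-25/4, 5/4); (6, 9) → (5, 8); (6, 3) → (5, 2)
T6 scale by (3, -1): (-25/4, 5/4) → (-75/4, -5/4); (5, 8) → (15, -8); (5, 2) → (15, -2)

image vertices: (-75/4, -5/4), (15, -8), (15, -2)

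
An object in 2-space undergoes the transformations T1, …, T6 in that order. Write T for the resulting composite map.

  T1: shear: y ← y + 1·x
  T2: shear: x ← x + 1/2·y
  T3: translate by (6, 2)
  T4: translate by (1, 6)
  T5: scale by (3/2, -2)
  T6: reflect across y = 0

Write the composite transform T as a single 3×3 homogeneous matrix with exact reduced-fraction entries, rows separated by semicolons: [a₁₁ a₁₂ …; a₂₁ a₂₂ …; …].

T = [9/4 3/4 21/2; 2 2 16; 0 0 1]

T1 = [1 0 0; 1 1 0; 0 0 1]
T2·T1 = [3/2 1/2 0; 1 1 0; 0 0 1]
T3·…·T1 = [3/2 1/2 6; 1 1 2; 0 0 1]
T4·…·T1 = [3/2 1/2 7; 1 1 8; 0 0 1]
T5·…·T1 = [9/4 3/4 21/2; -2 -2 -16; 0 0 1]
T6·…·T1 = [9/4 3/4 21/2; 2 2 16; 0 0 1]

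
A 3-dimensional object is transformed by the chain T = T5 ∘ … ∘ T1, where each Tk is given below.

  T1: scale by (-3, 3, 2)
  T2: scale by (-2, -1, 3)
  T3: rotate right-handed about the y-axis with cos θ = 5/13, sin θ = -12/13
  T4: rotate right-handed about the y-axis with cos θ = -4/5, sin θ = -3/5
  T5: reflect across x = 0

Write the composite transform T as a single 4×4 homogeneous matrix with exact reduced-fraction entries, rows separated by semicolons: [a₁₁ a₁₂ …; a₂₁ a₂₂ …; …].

T = [336/65 0 -198/65 0; 0 -3 0 0; -198/65 0 -336/65 0; 0 0 0 1]

T1 = [-3 0 0 0; 0 3 0 0; 0 0 2 0; 0 0 0 1]
T2·T1 = [6 0 0 0; 0 -3 0 0; 0 0 6 0; 0 0 0 1]
T3·…·T1 = [30/13 0 -72/13 0; 0 -3 0 0; 72/13 0 30/13 0; 0 0 0 1]
T4·…·T1 = [-336/65 0 198/65 0; 0 -3 0 0; -198/65 0 -336/65 0; 0 0 0 1]
T5·…·T1 = [336/65 0 -198/65 0; 0 -3 0 0; -198/65 0 -336/65 0; 0 0 0 1]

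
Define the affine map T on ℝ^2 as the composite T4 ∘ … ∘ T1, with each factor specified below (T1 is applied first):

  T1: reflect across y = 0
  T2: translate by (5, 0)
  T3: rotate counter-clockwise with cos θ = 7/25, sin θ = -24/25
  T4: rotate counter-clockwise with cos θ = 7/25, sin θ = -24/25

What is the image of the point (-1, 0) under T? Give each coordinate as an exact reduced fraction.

T1 reflect across y = 0: (-1, 0) → (-1, 0)
T2 translate by (5, 0): (-1, 0) → (4, 0)
T3 rotate counter-clockwise with cos θ = 7/25, sin θ = -24/25: (4, 0) → (28/25, -96/25)
T4 rotate counter-clockwise with cos θ = 7/25, sin θ = -24/25: (28/25, -96/25) → (-2108/625, -1344/625)

T(p) = (-2108/625, -1344/625)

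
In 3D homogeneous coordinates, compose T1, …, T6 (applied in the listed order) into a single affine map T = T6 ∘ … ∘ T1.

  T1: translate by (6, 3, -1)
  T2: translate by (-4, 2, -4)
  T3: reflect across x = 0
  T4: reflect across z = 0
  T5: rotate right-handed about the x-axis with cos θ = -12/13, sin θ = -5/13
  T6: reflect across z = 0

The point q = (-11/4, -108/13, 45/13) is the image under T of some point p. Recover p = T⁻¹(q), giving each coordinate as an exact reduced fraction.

p = (3/4, 4, 5)

T1 = [1 0 0 6; 0 1 0 3; 0 0 1 -1; 0 0 0 1]
T2·T1 = [1 0 0 2; 0 1 0 5; 0 0 1 -5; 0 0 0 1]
T3·…·T1 = [-1 0 0 -2; 0 1 0 5; 0 0 1 -5; 0 0 0 1]
T4·…·T1 = [-1 0 0 -2; 0 1 0 5; 0 0 -1 5; 0 0 0 1]
T5·…·T1 = [-1 0 0 -2; 0 -12/13 -5/13 -35/13; 0 -5/13 12/13 -85/13; 0 0 0 1]
T6·…·T1 = [-1 0 0 -2; 0 -12/13 -5/13 -35/13; 0 5/13 -12/13 85/13; 0 0 0 1]
det M = -1; M⁻¹ = [-1 0 0 -2; 0 -12/13 5/13 -5; 0 -5/13 -12/13 5; 0 0 0 1]
M⁻¹ · (-11/4, -108/13, 45/13)ᵀ = (3/4, 4, 5)ᵀ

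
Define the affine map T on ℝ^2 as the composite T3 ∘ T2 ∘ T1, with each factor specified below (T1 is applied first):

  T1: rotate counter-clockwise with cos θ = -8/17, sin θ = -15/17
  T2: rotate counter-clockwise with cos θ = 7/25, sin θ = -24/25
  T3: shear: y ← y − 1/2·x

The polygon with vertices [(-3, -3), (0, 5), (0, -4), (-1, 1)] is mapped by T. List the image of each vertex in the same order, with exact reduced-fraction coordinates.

image vertices: (1509/425, 93/170), (-87/85, -149/34), (348/425, 298/85), (329/425, -267/170)

T1 rotate counter-clockwise with cos θ = -8/17, sin θ = -15/17: (-3, -3) → (-21/17, 69/17); (0, 5) → (75/17, -40/17); (0, -4) → (-60/17, 32/17); (-1, 1) → (23/17, 7/17)
T2 rotate counter-clockwise with cos θ = 7/25, sin θ = -24/25: (-21/17, 69/17) → (1509/425, 987/425); (75/17, -40/17) → (-87/85, -416/85); (-60/17, 32/17) → (348/425, 1664/425); (23/17, 7/17) → (329/425, -503/425)
T3 shear: y ← y − 1/2·x: (1509/425, 987/425) → (1509/425, 93/170); (-87/85, -416/85) → (-87/85, -149/34); (348/425, 1664/425) → (348/425, 298/85); (329/425, -503/425) → (329/425, -267/170)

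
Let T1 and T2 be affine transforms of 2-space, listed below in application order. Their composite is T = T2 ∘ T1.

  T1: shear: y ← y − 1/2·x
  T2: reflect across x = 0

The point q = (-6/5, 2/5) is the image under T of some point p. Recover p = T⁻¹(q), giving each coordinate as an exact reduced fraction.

p = (6/5, 1)

T1 = [1 0 0; -1/2 1 0; 0 0 1]
T2·T1 = [-1 0 0; -1/2 1 0; 0 0 1]
det M = -1; M⁻¹ = [-1 0 0; -1/2 1 0; 0 0 1]
M⁻¹ · (-6/5, 2/5)ᵀ = (6/5, 1)ᵀ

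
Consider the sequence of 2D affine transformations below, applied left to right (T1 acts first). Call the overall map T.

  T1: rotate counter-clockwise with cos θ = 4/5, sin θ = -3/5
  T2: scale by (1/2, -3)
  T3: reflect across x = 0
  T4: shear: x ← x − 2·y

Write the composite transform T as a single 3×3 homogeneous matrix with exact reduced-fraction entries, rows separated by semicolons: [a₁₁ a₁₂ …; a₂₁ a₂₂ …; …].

T1 = [4/5 3/5 0; -3/5 4/5 0; 0 0 1]
T2·T1 = [2/5 3/10 0; 9/5 -12/5 0; 0 0 1]
T3·…·T1 = [-2/5 -3/10 0; 9/5 -12/5 0; 0 0 1]
T4·…·T1 = [-4 9/2 0; 9/5 -12/5 0; 0 0 1]

T = [-4 9/2 0; 9/5 -12/5 0; 0 0 1]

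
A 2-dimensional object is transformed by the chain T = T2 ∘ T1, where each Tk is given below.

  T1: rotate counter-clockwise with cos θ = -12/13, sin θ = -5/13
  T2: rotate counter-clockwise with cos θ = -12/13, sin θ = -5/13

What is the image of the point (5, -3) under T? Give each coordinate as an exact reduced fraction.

T1 rotate counter-clockwise with cos θ = -12/13, sin θ = -5/13: (5, -3) → (-75/13, 11/13)
T2 rotate counter-clockwise with cos θ = -12/13, sin θ = -5/13: (-75/13, 11/13) → (955/169, 243/169)

T(p) = (955/169, 243/169)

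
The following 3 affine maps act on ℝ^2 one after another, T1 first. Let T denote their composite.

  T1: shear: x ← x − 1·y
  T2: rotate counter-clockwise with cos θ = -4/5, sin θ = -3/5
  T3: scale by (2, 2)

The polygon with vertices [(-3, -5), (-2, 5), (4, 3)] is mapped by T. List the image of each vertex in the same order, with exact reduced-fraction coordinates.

image vertices: (-46/5, 28/5), (86/5, 2/5), (2, -6)

T1 shear: x ← x − 1·y: (-3, -5) → (2, -5); (-2, 5) → (-7, 5); (4, 3) → (1, 3)
T2 rotate counter-clockwise with cos θ = -4/5, sin θ = -3/5: (2, -5) → (-23/5, 14/5); (-7, 5) → (43/5, 1/5); (1, 3) → (1, -3)
T3 scale by (2, 2): (-23/5, 14/5) → (-46/5, 28/5); (43/5, 1/5) → (86/5, 2/5); (1, -3) → (2, -6)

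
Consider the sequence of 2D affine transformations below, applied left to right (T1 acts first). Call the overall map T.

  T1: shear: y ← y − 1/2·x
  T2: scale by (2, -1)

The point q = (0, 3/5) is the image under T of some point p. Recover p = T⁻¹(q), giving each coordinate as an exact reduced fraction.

T1 = [1 0 0; -1/2 1 0; 0 0 1]
T2·T1 = [2 0 0; 1/2 -1 0; 0 0 1]
det M = -2; M⁻¹ = [1/2 0 0; 1/4 -1 0; 0 0 1]
M⁻¹ · (0, 3/5)ᵀ = (0, -3/5)ᵀ

p = (0, -3/5)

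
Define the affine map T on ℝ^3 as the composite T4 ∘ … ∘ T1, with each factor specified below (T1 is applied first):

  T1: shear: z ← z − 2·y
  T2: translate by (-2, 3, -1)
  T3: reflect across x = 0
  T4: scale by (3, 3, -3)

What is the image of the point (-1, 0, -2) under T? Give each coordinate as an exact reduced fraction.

T(p) = (9, 9, 9)

T1 shear: z ← z − 2·y: (-1, 0, -2) → (-1, 0, -2)
T2 translate by (-2, 3, -1): (-1, 0, -2) → (-3, 3, -3)
T3 reflect across x = 0: (-3, 3, -3) → (3, 3, -3)
T4 scale by (3, 3, -3): (3, 3, -3) → (9, 9, 9)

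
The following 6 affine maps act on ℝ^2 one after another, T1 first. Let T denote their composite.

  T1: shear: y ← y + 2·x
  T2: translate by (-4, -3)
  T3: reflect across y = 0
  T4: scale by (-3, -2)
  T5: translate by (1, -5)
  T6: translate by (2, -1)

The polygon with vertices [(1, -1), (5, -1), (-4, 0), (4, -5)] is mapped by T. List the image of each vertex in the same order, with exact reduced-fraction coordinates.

image vertices: (12, -10), (0, 6), (27, -28), (3, -6)

T1 shear: y ← y + 2·x: (1, -1) → (1, 1); (5, -1) → (5, 9); (-4, 0) → (-4, -8); (4, -5) → (4, 3)
T2 translate by (-4, -3): (1, 1) → (-3, -2); (5, 9) → (1, 6); (-4, -8) → (-8, -11); (4, 3) → (0, 0)
T3 reflect across y = 0: (-3, -2) → (-3, 2); (1, 6) → (1, -6); (-8, -11) → (-8, 11); (0, 0) → (0, 0)
T4 scale by (-3, -2): (-3, 2) → (9, -4); (1, -6) → (-3, 12); (-8, 11) → (24, -22); (0, 0) → (0, 0)
T5 translate by (1, -5): (9, -4) → (10, -9); (-3, 12) → (-2, 7); (24, -22) → (25, -27); (0, 0) → (1, -5)
T6 translate by (2, -1): (10, -9) → (12, -10); (-2, 7) → (0, 6); (25, -27) → (27, -28); (1, -5) → (3, -6)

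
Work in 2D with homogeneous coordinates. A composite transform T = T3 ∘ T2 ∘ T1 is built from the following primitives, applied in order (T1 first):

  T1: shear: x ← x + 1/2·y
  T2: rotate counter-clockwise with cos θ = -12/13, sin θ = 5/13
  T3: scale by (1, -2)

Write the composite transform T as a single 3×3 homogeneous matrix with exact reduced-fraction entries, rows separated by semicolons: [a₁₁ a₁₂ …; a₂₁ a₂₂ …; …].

T = [-12/13 -11/13 0; -10/13 19/13 0; 0 0 1]

T1 = [1 1/2 0; 0 1 0; 0 0 1]
T2·T1 = [-12/13 -11/13 0; 5/13 -19/26 0; 0 0 1]
T3·…·T1 = [-12/13 -11/13 0; -10/13 19/13 0; 0 0 1]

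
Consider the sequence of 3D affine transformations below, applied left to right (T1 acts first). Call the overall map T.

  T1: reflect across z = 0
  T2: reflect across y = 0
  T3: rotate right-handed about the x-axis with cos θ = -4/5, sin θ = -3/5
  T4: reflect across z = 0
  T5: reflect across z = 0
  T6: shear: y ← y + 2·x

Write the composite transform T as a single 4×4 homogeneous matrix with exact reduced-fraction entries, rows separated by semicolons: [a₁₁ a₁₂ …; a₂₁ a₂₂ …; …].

T = [1 0 0 0; 2 4/5 -3/5 0; 0 3/5 4/5 0; 0 0 0 1]

T1 = [1 0 0 0; 0 1 0 0; 0 0 -1 0; 0 0 0 1]
T2·T1 = [1 0 0 0; 0 -1 0 0; 0 0 -1 0; 0 0 0 1]
T3·…·T1 = [1 0 0 0; 0 4/5 -3/5 0; 0 3/5 4/5 0; 0 0 0 1]
T4·…·T1 = [1 0 0 0; 0 4/5 -3/5 0; 0 -3/5 -4/5 0; 0 0 0 1]
T5·…·T1 = [1 0 0 0; 0 4/5 -3/5 0; 0 3/5 4/5 0; 0 0 0 1]
T6·…·T1 = [1 0 0 0; 2 4/5 -3/5 0; 0 3/5 4/5 0; 0 0 0 1]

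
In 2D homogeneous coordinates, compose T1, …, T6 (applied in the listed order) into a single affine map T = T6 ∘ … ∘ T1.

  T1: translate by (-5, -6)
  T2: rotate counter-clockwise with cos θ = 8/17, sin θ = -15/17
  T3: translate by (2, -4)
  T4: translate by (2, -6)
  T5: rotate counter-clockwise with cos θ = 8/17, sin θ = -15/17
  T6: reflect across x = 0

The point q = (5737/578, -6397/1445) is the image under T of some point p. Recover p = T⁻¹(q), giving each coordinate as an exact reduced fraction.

T1 = [1 0 -5; 0 1 -6; 0 0 1]
T2·T1 = [8/17 15/17 -130/17; -15/17 8/17 27/17; 0 0 1]
T3·…·T1 = [8/17 15/17 -96/17; -15/17 8/17 -41/17; 0 0 1]
T4·…·T1 = [8/17 15/17 -62/17; -15/17 8/17 -143/17; 0 0 1]
T5·…·T1 = [-161/289 240/289 -2641/289; -240/289 -161/289 -214/289; 0 0 1]
T6·…·T1 = [161/289 -240/289 2641/289; -240/289 -161/289 -214/289; 0 0 1]
det M = -1; M⁻¹ = [161/289 -240/289 -97/17; -240/289 -161/289 122/17; 0 0 1]
M⁻¹ · (5737/578, -6397/1445)ᵀ = (7/2, 7/5)ᵀ

p = (7/2, 7/5)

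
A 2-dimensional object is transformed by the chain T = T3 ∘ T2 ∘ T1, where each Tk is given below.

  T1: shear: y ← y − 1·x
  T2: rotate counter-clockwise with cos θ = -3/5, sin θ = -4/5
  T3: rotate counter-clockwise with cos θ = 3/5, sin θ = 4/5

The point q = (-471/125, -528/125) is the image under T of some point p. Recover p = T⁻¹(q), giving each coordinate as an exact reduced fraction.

p = (3, -9/5)

T1 = [1 0 0; -1 1 0; 0 0 1]
T2·T1 = [-7/5 4/5 0; -1/5 -3/5 0; 0 0 1]
T3·…·T1 = [-17/25 24/25 0; -31/25 7/25 0; 0 0 1]
det M = 1; M⁻¹ = [7/25 -24/25 0; 31/25 -17/25 0; 0 0 1]
M⁻¹ · (-471/125, -528/125)ᵀ = (3, -9/5)ᵀ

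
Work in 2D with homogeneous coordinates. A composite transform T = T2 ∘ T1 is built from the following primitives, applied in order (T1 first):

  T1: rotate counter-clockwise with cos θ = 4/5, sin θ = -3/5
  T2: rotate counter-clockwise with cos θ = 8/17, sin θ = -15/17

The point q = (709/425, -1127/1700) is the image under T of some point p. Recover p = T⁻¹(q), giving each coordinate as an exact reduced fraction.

T1 = [4/5 3/5 0; -3/5 4/5 0; 0 0 1]
T2·T1 = [-13/85 84/85 0; -84/85 -13/85 0; 0 0 1]
det M = 1; M⁻¹ = [-13/85 -84/85 0; 84/85 -13/85 0; 0 0 1]
M⁻¹ · (709/425, -1127/1700)ᵀ = (2/5, 7/4)ᵀ

p = (2/5, 7/4)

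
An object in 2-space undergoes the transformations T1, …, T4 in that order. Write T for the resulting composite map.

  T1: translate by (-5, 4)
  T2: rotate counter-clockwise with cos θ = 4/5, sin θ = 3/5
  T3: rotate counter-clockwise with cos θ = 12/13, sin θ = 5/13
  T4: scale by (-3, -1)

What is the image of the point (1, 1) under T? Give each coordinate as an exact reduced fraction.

T(p) = (1236/65, 59/65)

T1 translate by (-5, 4): (1, 1) → (-4, 5)
T2 rotate counter-clockwise with cos θ = 4/5, sin θ = 3/5: (-4, 5) → (-31/5, 8/5)
T3 rotate counter-clockwise with cos θ = 12/13, sin θ = 5/13: (-31/5, 8/5) → (-412/65, -59/65)
T4 scale by (-3, -1): (-412/65, -59/65) → (1236/65, 59/65)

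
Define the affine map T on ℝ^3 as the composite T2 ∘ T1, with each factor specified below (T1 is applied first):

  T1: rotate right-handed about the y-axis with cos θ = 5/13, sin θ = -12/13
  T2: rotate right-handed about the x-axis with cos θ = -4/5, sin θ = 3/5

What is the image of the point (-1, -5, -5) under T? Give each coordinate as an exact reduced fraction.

T1 rotate right-handed about the y-axis with cos θ = 5/13, sin θ = -12/13: (-1, -5, -5) → (55/13, -5, -37/13)
T2 rotate right-handed about the x-axis with cos θ = -4/5, sin θ = 3/5: (55/13, -5, -37/13) → (55/13, 371/65, -47/65)

T(p) = (55/13, 371/65, -47/65)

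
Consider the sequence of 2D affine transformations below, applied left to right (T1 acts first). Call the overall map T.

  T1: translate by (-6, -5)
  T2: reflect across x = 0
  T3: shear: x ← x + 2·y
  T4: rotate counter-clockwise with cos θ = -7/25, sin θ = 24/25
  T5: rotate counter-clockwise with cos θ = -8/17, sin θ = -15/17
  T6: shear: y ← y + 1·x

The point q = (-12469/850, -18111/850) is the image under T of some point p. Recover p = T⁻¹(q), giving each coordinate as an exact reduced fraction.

p = (0, -9/2)

T1 = [1 0 -6; 0 1 -5; 0 0 1]
T2·T1 = [-1 0 6; 0 1 -5; 0 0 1]
T3·…·T1 = [-1 2 -4; 0 1 -5; 0 0 1]
T4·…·T1 = [7/25 -38/25 148/25; -24/25 41/25 -61/25; 0 0 1]
T5·…·T1 = [-416/425 919/425 -2099/425; 87/425 242/425 -1732/425; 0 0 1]
T6·…·T1 = [-416/425 919/425 -2099/425; -329/425 1161/425 -3831/425; 0 0 1]
det M = -1; M⁻¹ = [-1161/425 919/425 6; -329/425 416/425 5; 0 0 1]
M⁻¹ · (-12469/850, -18111/850)ᵀ = (0, -9/2)ᵀ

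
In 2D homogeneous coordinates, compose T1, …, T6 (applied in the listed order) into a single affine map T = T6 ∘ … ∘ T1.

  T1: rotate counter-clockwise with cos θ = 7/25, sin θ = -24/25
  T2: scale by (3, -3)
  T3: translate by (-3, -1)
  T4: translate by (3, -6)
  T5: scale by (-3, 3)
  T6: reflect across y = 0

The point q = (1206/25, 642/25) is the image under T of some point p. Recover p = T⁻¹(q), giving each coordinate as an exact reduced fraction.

p = (-2, -5)

T1 = [7/25 24/25 0; -24/25 7/25 0; 0 0 1]
T2·T1 = [21/25 72/25 0; 72/25 -21/25 0; 0 0 1]
T3·…·T1 = [21/25 72/25 -3; 72/25 -21/25 -1; 0 0 1]
T4·…·T1 = [21/25 72/25 0; 72/25 -21/25 -7; 0 0 1]
T5·…·T1 = [-63/25 -216/25 0; 216/25 -63/25 -21; 0 0 1]
T6·…·T1 = [-63/25 -216/25 0; -216/25 63/25 21; 0 0 1]
det M = -81; M⁻¹ = [-7/225 -8/75 56/25; -8/75 7/225 -49/75; 0 0 1]
M⁻¹ · (1206/25, 642/25)ᵀ = (-2, -5)ᵀ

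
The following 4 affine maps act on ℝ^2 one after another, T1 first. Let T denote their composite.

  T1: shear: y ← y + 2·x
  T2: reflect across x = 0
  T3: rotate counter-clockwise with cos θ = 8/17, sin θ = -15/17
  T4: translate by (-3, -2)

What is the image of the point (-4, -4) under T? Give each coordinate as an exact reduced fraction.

T(p) = (-199/17, -190/17)

T1 shear: y ← y + 2·x: (-4, -4) → (-4, -12)
T2 reflect across x = 0: (-4, -12) → (4, -12)
T3 rotate counter-clockwise with cos θ = 8/17, sin θ = -15/17: (4, -12) → (-148/17, -156/17)
T4 translate by (-3, -2): (-148/17, -156/17) → (-199/17, -190/17)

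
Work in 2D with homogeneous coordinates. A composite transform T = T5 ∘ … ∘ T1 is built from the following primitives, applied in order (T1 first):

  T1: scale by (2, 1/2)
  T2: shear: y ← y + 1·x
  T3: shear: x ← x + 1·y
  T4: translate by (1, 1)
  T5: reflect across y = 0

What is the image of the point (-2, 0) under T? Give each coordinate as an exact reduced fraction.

T1 scale by (2, 1/2): (-2, 0) → (-4, 0)
T2 shear: y ← y + 1·x: (-4, 0) → (-4, -4)
T3 shear: x ← x + 1·y: (-4, -4) → (-8, -4)
T4 translate by (1, 1): (-8, -4) → (-7, -3)
T5 reflect across y = 0: (-7, -3) → (-7, 3)

T(p) = (-7, 3)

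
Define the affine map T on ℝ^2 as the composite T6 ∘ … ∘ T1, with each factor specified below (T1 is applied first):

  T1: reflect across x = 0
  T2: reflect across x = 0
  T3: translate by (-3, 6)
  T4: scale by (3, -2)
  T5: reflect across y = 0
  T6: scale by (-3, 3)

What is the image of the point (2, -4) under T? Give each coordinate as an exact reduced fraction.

T(p) = (9, 12)

T1 reflect across x = 0: (2, -4) → (-2, -4)
T2 reflect across x = 0: (-2, -4) → (2, -4)
T3 translate by (-3, 6): (2, -4) → (-1, 2)
T4 scale by (3, -2): (-1, 2) → (-3, -4)
T5 reflect across y = 0: (-3, -4) → (-3, 4)
T6 scale by (-3, 3): (-3, 4) → (9, 12)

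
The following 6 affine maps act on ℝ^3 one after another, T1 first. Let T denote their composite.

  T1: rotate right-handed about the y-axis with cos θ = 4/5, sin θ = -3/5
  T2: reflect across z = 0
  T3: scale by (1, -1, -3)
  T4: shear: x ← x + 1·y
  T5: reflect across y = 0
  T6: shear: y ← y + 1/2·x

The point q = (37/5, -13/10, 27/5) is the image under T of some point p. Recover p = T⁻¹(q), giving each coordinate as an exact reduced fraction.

p = (3, -5, 0)

T1 = [4/5 0 -3/5 0; 0 1 0 0; 3/5 0 4/5 0; 0 0 0 1]
T2·T1 = [4/5 0 -3/5 0; 0 1 0 0; -3/5 0 -4/5 0; 0 0 0 1]
T3·…·T1 = [4/5 0 -3/5 0; 0 -1 0 0; 9/5 0 12/5 0; 0 0 0 1]
T4·…·T1 = [4/5 -1 -3/5 0; 0 -1 0 0; 9/5 0 12/5 0; 0 0 0 1]
T5·…·T1 = [4/5 -1 -3/5 0; 0 1 0 0; 9/5 0 12/5 0; 0 0 0 1]
T6·…·T1 = [4/5 -1 -3/5 0; 2/5 1/2 -3/10 0; 9/5 0 12/5 0; 0 0 0 1]
det M = 3; M⁻¹ = [2/5 4/5 1/5 0; -1/2 1 0 0; -3/10 -3/5 4/15 0; 0 0 0 1]
M⁻¹ · (37/5, -13/10, 27/5)ᵀ = (3, -5, 0)ᵀ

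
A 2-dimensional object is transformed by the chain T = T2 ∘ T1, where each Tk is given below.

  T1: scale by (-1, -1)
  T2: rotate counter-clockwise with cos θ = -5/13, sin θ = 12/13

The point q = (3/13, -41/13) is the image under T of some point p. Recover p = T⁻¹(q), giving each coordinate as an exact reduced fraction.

p = (3, -1)

T1 = [-1 0 0; 0 -1 0; 0 0 1]
T2·T1 = [5/13 12/13 0; -12/13 5/13 0; 0 0 1]
det M = 1; M⁻¹ = [5/13 -12/13 0; 12/13 5/13 0; 0 0 1]
M⁻¹ · (3/13, -41/13)ᵀ = (3, -1)ᵀ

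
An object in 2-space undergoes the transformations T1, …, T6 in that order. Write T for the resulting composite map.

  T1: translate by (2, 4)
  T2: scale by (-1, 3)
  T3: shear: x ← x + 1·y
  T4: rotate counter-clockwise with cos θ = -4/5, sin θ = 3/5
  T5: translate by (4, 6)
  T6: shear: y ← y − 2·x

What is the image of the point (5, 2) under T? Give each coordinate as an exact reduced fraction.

T1 translate by (2, 4): (5, 2) → (7, 6)
T2 scale by (-1, 3): (7, 6) → (-7, 18)
T3 shear: x ← x + 1·y: (-7, 18) → (11, 18)
T4 rotate counter-clockwise with cos θ = -4/5, sin θ = 3/5: (11, 18) → (-98/5, -39/5)
T5 translate by (4, 6): (-98/5, -39/5) → (-78/5, -9/5)
T6 shear: y ← y − 2·x: (-78/5, -9/5) → (-78/5, 147/5)

T(p) = (-78/5, 147/5)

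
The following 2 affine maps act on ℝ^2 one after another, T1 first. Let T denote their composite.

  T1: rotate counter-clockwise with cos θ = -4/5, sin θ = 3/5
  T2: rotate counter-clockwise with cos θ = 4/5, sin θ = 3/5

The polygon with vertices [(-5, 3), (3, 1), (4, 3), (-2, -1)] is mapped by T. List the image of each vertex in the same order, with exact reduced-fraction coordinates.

image vertices: (5, -3), (-3, -1), (-4, -3), (2, 1)

T1 rotate counter-clockwise with cos θ = -4/5, sin θ = 3/5: (-5, 3) → (11/5, -27/5); (3, 1) → (-3, 1); (4, 3) → (-5, 0); (-2, -1) → (11/5, -2/5)
T2 rotate counter-clockwise with cos θ = 4/5, sin θ = 3/5: (11/5, -27/5) → (5, -3); (-3, 1) → (-3, -1); (-5, 0) → (-4, -3); (11/5, -2/5) → (2, 1)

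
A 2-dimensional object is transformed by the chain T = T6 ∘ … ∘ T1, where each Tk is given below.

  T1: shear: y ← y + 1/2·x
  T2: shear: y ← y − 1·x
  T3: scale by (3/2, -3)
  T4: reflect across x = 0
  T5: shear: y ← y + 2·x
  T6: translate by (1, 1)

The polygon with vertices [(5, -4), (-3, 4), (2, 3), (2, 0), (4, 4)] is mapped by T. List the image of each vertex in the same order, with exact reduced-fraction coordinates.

image vertices: (-13/2, 11/2), (11/2, -13/2), (-2, -11), (-2, -2), (-5, -17)

T1 shear: y ← y + 1/2·x: (5, -4) → (5, -3/2); (-3, 4) → (-3, 5/2); (2, 3) → (2, 4); (2, 0) → (2, 1); (4, 4) → (4, 6)
T2 shear: y ← y − 1·x: (5, -3/2) → (5, -13/2); (-3, 5/2) → (-3, 11/2); (2, 4) → (2, 2); (2, 1) → (2, -1); (4, 6) → (4, 2)
T3 scale by (3/2, -3): (5, -13/2) → (15/2, 39/2); (-3, 11/2) → (-9/2, -33/2); (2, 2) → (3, -6); (2, -1) → (3, 3); (4, 2) → (6, -6)
T4 reflect across x = 0: (15/2, 39/2) → (-15/2, 39/2); (-9/2, -33/2) → (9/2, -33/2); (3, -6) → (-3, -6); (3, 3) → (-3, 3); (6, -6) → (-6, -6)
T5 shear: y ← y + 2·x: (-15/2, 39/2) → (-15/2, 9/2); (9/2, -33/2) → (9/2, -15/2); (-3, -6) → (-3, -12); (-3, 3) → (-3, -3); (-6, -6) → (-6, -18)
T6 translate by (1, 1): (-15/2, 9/2) → (-13/2, 11/2); (9/2, -15/2) → (11/2, -13/2); (-3, -12) → (-2, -11); (-3, -3) → (-2, -2); (-6, -18) → (-5, -17)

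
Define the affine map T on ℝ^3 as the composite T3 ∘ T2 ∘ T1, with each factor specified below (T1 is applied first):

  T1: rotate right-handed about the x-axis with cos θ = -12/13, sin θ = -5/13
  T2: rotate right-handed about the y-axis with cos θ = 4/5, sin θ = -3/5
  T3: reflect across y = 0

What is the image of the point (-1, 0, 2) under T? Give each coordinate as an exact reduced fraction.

T1 rotate right-handed about the x-axis with cos θ = -12/13, sin θ = -5/13: (-1, 0, 2) → (-1, 10/13, -24/13)
T2 rotate right-handed about the y-axis with cos θ = 4/5, sin θ = -3/5: (-1, 10/13, -24/13) → (4/13, 10/13, -27/13)
T3 reflect across y = 0: (4/13, 10/13, -27/13) → (4/13, -10/13, -27/13)

T(p) = (4/13, -10/13, -27/13)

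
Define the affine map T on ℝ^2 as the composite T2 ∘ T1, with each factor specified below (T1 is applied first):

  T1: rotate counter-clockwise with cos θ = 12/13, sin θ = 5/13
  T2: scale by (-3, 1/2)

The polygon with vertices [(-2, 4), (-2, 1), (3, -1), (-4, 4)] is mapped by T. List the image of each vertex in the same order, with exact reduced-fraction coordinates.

T1 rotate counter-clockwise with cos θ = 12/13, sin θ = 5/13: (-2, 4) → (-44/13, 38/13); (-2, 1) → (-29/13, 2/13); (3, -1) → (41/13, 3/13); (-4, 4) → (-68/13, 28/13)
T2 scale by (-3, 1/2): (-44/13, 38/13) → (132/13, 19/13); (-29/13, 2/13) → (87/13, 1/13); (41/13, 3/13) → (-123/13, 3/26); (-68/13, 28/13) → (204/13, 14/13)

image vertices: (132/13, 19/13), (87/13, 1/13), (-123/13, 3/26), (204/13, 14/13)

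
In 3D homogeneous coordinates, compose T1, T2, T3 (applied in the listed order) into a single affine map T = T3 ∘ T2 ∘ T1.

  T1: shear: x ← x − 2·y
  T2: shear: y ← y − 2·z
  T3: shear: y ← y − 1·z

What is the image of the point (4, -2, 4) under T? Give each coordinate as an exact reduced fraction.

T1 shear: x ← x − 2·y: (4, -2, 4) → (8, -2, 4)
T2 shear: y ← y − 2·z: (8, -2, 4) → (8, -10, 4)
T3 shear: y ← y − 1·z: (8, -10, 4) → (8, -14, 4)

T(p) = (8, -14, 4)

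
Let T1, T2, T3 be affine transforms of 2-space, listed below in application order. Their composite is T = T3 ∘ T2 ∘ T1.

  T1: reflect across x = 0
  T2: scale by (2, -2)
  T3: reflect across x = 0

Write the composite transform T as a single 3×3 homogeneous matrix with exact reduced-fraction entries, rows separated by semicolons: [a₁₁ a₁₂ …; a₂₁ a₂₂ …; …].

T1 = [-1 0 0; 0 1 0; 0 0 1]
T2·T1 = [-2 0 0; 0 -2 0; 0 0 1]
T3·…·T1 = [2 0 0; 0 -2 0; 0 0 1]

T = [2 0 0; 0 -2 0; 0 0 1]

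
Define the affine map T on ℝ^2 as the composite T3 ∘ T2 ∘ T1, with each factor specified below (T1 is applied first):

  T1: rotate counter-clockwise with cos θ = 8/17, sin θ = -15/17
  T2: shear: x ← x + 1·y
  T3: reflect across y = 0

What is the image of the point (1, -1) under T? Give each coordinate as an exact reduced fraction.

T(p) = (-30/17, 23/17)

T1 rotate counter-clockwise with cos θ = 8/17, sin θ = -15/17: (1, -1) → (-7/17, -23/17)
T2 shear: x ← x + 1·y: (-7/17, -23/17) → (-30/17, -23/17)
T3 reflect across y = 0: (-30/17, -23/17) → (-30/17, 23/17)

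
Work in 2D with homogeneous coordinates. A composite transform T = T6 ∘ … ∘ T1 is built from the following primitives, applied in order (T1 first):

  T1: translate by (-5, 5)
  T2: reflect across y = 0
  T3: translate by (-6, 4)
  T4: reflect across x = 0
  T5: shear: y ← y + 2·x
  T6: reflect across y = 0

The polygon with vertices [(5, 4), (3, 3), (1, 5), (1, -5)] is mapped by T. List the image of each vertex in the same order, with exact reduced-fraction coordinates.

T1 translate by (-5, 5): (5, 4) → (0, 9); (3, 3) → (-2, 8); (1, 5) → (-4, 10); (1, -5) → (-4, 0)
T2 reflect across y = 0: (0, 9) → (0, -9); (-2, 8) → (-2, -8); (-4, 10) → (-4, -10); (-4, 0) → (-4, 0)
T3 translate by (-6, 4): (0, -9) → (-6, -5); (-2, -8) → (-8, -4); (-4, -10) → (-10, -6); (-4, 0) → (-10, 4)
T4 reflect across x = 0: (-6, -5) → (6, -5); (-8, -4) → (8, -4); (-10, -6) → (10, -6); (-10, 4) → (10, 4)
T5 shear: y ← y + 2·x: (6, -5) → (6, 7); (8, -4) → (8, 12); (10, -6) → (10, 14); (10, 4) → (10, 24)
T6 reflect across y = 0: (6, 7) → (6, -7); (8, 12) → (8, -12); (10, 14) → (10, -14); (10, 24) → (10, -24)

image vertices: (6, -7), (8, -12), (10, -14), (10, -24)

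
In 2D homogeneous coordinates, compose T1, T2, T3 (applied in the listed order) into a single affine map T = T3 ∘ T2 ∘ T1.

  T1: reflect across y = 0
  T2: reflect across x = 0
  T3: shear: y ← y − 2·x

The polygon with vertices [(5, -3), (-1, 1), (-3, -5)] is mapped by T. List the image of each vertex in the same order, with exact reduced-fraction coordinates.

image vertices: (-5, 13), (1, -3), (3, -1)

T1 reflect across y = 0: (5, -3) → (5, 3); (-1, 1) → (-1, -1); (-3, -5) → (-3, 5)
T2 reflect across x = 0: (5, 3) → (-5, 3); (-1, -1) → (1, -1); (-3, 5) → (3, 5)
T3 shear: y ← y − 2·x: (-5, 3) → (-5, 13); (1, -1) → (1, -3); (3, 5) → (3, -1)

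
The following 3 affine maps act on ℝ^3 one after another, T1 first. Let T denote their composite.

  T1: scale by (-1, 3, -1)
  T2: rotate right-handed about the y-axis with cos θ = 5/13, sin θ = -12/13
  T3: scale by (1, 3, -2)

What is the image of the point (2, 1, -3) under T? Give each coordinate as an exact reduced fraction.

T1 scale by (-1, 3, -1): (2, 1, -3) → (-2, 3, 3)
T2 rotate right-handed about the y-axis with cos θ = 5/13, sin θ = -12/13: (-2, 3, 3) → (-46/13, 3, -9/13)
T3 scale by (1, 3, -2): (-46/13, 3, -9/13) → (-46/13, 9, 18/13)

T(p) = (-46/13, 9, 18/13)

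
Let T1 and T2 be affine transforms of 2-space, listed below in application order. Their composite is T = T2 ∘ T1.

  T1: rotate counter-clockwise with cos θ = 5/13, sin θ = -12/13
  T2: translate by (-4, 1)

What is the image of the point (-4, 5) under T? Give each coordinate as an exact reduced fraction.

T1 rotate counter-clockwise with cos θ = 5/13, sin θ = -12/13: (-4, 5) → (40/13, 73/13)
T2 translate by (-4, 1): (40/13, 73/13) → (-12/13, 86/13)

T(p) = (-12/13, 86/13)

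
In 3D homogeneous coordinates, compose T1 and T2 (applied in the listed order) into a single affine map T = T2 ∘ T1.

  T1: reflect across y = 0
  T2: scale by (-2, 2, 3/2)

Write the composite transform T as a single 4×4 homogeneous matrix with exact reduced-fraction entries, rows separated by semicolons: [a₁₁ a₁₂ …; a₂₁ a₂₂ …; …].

T = [-2 0 0 0; 0 -2 0 0; 0 0 3/2 0; 0 0 0 1]

T1 = [1 0 0 0; 0 -1 0 0; 0 0 1 0; 0 0 0 1]
T2·T1 = [-2 0 0 0; 0 -2 0 0; 0 0 3/2 0; 0 0 0 1]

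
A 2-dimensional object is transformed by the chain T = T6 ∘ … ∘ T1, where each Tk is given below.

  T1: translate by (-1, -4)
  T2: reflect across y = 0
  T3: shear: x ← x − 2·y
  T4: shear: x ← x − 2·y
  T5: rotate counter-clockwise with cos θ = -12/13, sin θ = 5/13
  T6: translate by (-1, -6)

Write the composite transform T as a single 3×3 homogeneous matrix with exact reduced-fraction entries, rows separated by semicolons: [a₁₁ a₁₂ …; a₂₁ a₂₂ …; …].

T = [-12/13 -43/13 171/13; 5/13 32/13 -211/13; 0 0 1]

T1 = [1 0 -1; 0 1 -4; 0 0 1]
T2·T1 = [1 0 -1; 0 -1 4; 0 0 1]
T3·…·T1 = [1 2 -9; 0 -1 4; 0 0 1]
T4·…·T1 = [1 4 -17; 0 -1 4; 0 0 1]
T5·…·T1 = [-12/13 -43/13 184/13; 5/13 32/13 -133/13; 0 0 1]
T6·…·T1 = [-12/13 -43/13 171/13; 5/13 32/13 -211/13; 0 0 1]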